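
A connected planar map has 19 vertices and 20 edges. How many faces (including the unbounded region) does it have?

Euler's formula for a connected plane graph: V − E + F = 2, so F = 2 − 19 + 20 = 3.

3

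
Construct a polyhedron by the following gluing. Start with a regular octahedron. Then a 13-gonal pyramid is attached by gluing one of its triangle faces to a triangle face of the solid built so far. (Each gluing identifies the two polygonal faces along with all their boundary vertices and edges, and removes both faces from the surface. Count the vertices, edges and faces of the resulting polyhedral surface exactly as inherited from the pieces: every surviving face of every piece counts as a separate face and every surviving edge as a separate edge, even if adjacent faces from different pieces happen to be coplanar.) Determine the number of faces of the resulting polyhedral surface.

20

A regular octahedron: V=6, E=12, F=8.
Attach a 13-gonal pyramid (V=14, E=26, F=14) along a 3-gon: merge 3 vertices and 3 edges, delete both glued faces → V=17, E=35, F=20.
Check: V − E + F = 17 − 35 + 20 = 2.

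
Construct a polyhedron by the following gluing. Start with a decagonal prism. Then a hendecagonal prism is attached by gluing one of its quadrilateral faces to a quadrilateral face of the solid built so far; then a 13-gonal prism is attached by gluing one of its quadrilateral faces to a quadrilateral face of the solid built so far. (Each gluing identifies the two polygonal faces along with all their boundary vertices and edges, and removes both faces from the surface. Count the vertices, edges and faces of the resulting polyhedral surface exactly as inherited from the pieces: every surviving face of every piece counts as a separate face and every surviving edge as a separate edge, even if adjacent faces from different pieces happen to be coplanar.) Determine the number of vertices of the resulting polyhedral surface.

60

A decagonal prism: V=20, E=30, F=12.
Attach a hendecagonal prism (V=22, E=33, F=13) along a 4-gon: merge 4 vertices and 4 edges, delete both glued faces → V=38, E=59, F=23.
Attach a 13-gonal prism (V=26, E=39, F=15) along a 4-gon: merge 4 vertices and 4 edges, delete both glued faces → V=60, E=94, F=36.
Check: V − E + F = 60 − 94 + 36 = 2.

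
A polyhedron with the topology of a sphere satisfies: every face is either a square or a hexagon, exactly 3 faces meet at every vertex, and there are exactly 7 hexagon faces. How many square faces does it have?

Let x be the number of squares; then F = 7 + x.
Edge–face incidences: 2E = 6·7 + 4·x = 42 + 4x.
Every vertex has degree 3, so 3V = 2E.
Euler: V − E + F = 2 ⇒ (2E)/3 − E + (7 + x) = 2.
Multiply by 6: 2·(2E) − 3·(2E) + 6·(7 + x) = 12, i.e. 42 + 6x − (42 + 4x) = 12.
Collecting terms: 2x = 12, so x = 6.
Then 2E = 42 + 4·6 = 66, so E = 33, V = 2E/3 = 22, F = 7 + 6 = 13.

6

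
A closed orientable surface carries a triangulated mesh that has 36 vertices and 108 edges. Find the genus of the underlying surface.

Every face is a triangle and each edge borders two faces, so 3F = 2·108, giving F = 72.
χ = V − E + F = 36 − 108 + 72 = 0.
For a closed orientable surface χ = 2 − 2g, so g = (2 − (0))/2 = 1.

1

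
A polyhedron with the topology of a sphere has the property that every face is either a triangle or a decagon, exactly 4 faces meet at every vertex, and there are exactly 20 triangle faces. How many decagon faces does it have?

2

Let x be the number of decagons; then F = 20 + x.
Edge–face incidences: 2E = 3·20 + 10·x = 60 + 10x.
Every vertex has degree 4, so 4V = 2E.
Euler: V − E + F = 2 ⇒ (2E)/4 − E + (20 + x) = 2.
Multiply by 8: 2·(2E) − 4·(2E) + 8·(20 + x) = 16, i.e. 160 + 8x − 2·(60 + 10x) = 16.
Collecting terms: −12x + 40 = 16, so −12x = −24, so x = 2.
Then 2E = 60 + 10·2 = 80, so E = 40, V = 2E/4 = 20, F = 20 + 2 = 22.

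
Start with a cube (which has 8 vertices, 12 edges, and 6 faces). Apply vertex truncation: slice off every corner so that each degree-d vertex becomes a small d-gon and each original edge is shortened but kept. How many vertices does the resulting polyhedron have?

Truncation replaces each original edge-end by a new vertex, so V′ = 2E = 24.
Each original edge survives, and each old vertex of degree d contributes d new edges; summing degrees gives Σd = 2E, so E′ = E + 2E = 3E = 36.
Each original face survives and each original vertex becomes one new face: F′ = F + V = 14.

24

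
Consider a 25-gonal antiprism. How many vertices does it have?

50

An antiprism on an n-gon has two n-gon caps and 2n triangles: V = 2·25 = 50, E = 4·25 = 100, F = 2·25 + 2 = 52.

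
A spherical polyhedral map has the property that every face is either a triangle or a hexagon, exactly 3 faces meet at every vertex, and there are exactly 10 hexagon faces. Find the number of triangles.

Let x be the number of triangles; then F = 10 + x.
Edge–face incidences: 2E = 6·10 + 3·x = 60 + 3x.
Every vertex has degree 3, so 3V = 2E.
Euler: V − E + F = 2 ⇒ (2E)/3 − E + (10 + x) = 2.
Multiply by 6: 2·(2E) − 3·(2E) + 6·(10 + x) = 12, i.e. 60 + 6x − (60 + 3x) = 12.
Collecting terms: 3x = 12, so x = 4.
Then 2E = 60 + 3·4 = 72, so E = 36, V = 2E/3 = 24, F = 10 + 4 = 14.

4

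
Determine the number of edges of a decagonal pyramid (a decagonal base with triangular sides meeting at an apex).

20

A pyramid on an n-gon base has one n-gon and n triangles: V = 10 + 1 = 11, E = 2·10 = 20, F = 10 + 1 = 11.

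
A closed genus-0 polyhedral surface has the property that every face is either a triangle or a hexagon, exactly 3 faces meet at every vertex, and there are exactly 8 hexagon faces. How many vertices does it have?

Let x be the number of triangles; then F = 8 + x.
Edge–face incidences: 2E = 6·8 + 3·x = 48 + 3x.
Every vertex has degree 3, so 3V = 2E.
Euler: V − E + F = 2 ⇒ (2E)/3 − E + (8 + x) = 2.
Multiply by 6: 2·(2E) − 3·(2E) + 6·(8 + x) = 12, i.e. 48 + 6x − (48 + 3x) = 12.
Collecting terms: 3x = 12, so x = 4.
Then 2E = 48 + 3·4 = 60, so E = 30, V = 2E/3 = 20, F = 8 + 4 = 12.

20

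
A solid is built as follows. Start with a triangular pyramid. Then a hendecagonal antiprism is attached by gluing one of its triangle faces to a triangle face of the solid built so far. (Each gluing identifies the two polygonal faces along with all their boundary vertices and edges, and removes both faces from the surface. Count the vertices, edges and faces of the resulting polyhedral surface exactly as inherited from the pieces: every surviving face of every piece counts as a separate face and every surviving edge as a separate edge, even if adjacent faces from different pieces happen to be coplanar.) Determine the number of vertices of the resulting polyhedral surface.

23

A triangular pyramid: V=4, E=6, F=4.
Attach a hendecagonal antiprism (V=22, E=44, F=24) along a 3-gon: merge 3 vertices and 3 edges, delete both glued faces → V=23, E=47, F=26.
Check: V − E + F = 23 − 47 + 26 = 2.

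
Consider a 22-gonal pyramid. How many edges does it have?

A pyramid on an n-gon base has one n-gon and n triangles: V = 22 + 1 = 23, E = 2·22 = 44, F = 22 + 1 = 23.

44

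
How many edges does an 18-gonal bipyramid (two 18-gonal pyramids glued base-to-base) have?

54

A bipyramid over an n-gon has 2n triangular faces and n + 2 vertices: V = 18 + 2 = 20, E = 3·18 = 54, F = 2·18 = 36.
Check: V − E + F = 20 − 54 + 36 = 2.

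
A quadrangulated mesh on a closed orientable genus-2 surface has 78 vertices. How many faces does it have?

80

χ = 2 − 2·2 = -2, and every face is a square so 4F = 2E.
V − E + F = -2 with E = 4F/2 gives 78 − (4/2 − 1)·F = -2, so F = 80 and E = 160.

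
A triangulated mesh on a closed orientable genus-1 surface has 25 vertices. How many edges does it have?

χ = 2 − 2·1 = 0, and every face is a triangle so 3F = 2E.
V − E + F = 0 with E = 3F/2 gives 25 − (3/2 − 1)·F = 0, so F = 50 and E = 75.

75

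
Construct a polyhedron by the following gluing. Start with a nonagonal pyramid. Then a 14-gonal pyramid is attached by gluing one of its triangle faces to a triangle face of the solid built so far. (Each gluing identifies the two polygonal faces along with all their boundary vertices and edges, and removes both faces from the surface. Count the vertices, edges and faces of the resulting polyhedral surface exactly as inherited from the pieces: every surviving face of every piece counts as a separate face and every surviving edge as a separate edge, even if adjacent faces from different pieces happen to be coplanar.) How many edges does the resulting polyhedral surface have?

43

A nonagonal pyramid: V=10, E=18, F=10.
Attach a 14-gonal pyramid (V=15, E=28, F=15) along a 3-gon: merge 3 vertices and 3 edges, delete both glued faces → V=22, E=43, F=23.
Check: V − E + F = 22 − 43 + 23 = 2.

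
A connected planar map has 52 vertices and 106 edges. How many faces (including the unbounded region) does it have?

Euler's formula for a connected plane graph: V − E + F = 2, so F = 2 − 52 + 106 = 56.

56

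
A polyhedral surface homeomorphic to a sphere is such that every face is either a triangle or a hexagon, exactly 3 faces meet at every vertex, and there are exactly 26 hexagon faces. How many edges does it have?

84

Let x be the number of triangles; then F = 26 + x.
Edge–face incidences: 2E = 6·26 + 3·x = 156 + 3x.
Every vertex has degree 3, so 3V = 2E.
Euler: V − E + F = 2 ⇒ (2E)/3 − E + (26 + x) = 2.
Multiply by 6: 2·(2E) − 3·(2E) + 6·(26 + x) = 12, i.e. 156 + 6x − (156 + 3x) = 12.
Collecting terms: 3x = 12, so x = 4.
Then 2E = 156 + 3·4 = 168, so E = 84, V = 2E/3 = 56, F = 26 + 4 = 30.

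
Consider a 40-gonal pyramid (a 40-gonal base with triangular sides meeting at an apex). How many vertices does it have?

41

A pyramid on an n-gon base has one n-gon and n triangles: V = 40 + 1 = 41, E = 2·40 = 80, F = 40 + 1 = 41.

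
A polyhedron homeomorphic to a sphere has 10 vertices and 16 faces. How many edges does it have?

Here V − E + F = 2.
E = V + F − (2) = 10 + 16 − (2) = 24.

24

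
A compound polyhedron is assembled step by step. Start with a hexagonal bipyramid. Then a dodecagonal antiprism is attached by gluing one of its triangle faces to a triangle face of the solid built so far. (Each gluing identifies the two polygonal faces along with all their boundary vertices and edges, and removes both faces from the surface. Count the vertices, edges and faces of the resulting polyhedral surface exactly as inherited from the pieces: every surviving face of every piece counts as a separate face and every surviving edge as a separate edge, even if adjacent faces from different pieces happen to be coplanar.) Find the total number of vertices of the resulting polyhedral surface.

29

A hexagonal bipyramid: V=8, E=18, F=12.
Attach a dodecagonal antiprism (V=24, E=48, F=26) along a 3-gon: merge 3 vertices and 3 edges, delete both glued faces → V=29, E=63, F=36.
Check: V − E + F = 29 − 63 + 36 = 2.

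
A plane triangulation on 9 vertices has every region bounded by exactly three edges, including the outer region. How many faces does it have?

In a plane triangulation 3F = 2E and V − E + F = 2, so F = 2V − 4 = 2·9 − 4 = 14.

14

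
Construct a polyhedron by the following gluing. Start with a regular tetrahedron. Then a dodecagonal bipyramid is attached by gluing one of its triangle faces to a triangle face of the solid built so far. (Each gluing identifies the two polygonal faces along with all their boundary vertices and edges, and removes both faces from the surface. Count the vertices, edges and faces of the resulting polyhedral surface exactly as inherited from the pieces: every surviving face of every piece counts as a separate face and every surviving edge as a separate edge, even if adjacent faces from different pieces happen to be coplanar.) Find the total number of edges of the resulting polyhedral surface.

39

A regular tetrahedron: V=4, E=6, F=4.
Attach a dodecagonal bipyramid (V=14, E=36, F=24) along a 3-gon: merge 3 vertices and 3 edges, delete both glued faces → V=15, E=39, F=26.
Check: V − E + F = 15 − 39 + 26 = 2.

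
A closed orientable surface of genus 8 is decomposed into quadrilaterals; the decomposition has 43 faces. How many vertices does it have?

χ = 2 − 2·8 = -14, and every face is a square so 4F = 2E.
E = 4·43/2 = 86. Then V = -14 + E − F = -14 + 86 − 43 = 29.

29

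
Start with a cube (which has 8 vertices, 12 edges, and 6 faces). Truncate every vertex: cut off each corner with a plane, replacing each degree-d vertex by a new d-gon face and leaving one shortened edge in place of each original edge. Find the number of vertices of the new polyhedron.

Truncation replaces each original edge-end by a new vertex, so V′ = 2E = 24.
Each original edge survives, and each old vertex of degree d contributes d new edges; summing degrees gives Σd = 2E, so E′ = E + 2E = 3E = 36.
Each original face survives and each original vertex becomes one new face: F′ = F + V = 14.

24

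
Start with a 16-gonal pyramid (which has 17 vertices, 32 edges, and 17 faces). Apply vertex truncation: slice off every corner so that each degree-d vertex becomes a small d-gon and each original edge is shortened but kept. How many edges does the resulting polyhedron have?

96

Truncation replaces each original edge-end by a new vertex, so V′ = 2E = 64.
Each original edge survives, and each old vertex of degree d contributes d new edges; summing degrees gives Σd = 2E, so E′ = E + 2E = 3E = 96.
Each original face survives and each original vertex becomes one new face: F′ = F + V = 34.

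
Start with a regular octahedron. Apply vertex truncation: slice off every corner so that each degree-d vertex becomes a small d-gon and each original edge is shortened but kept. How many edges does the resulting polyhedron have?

36

The base solid has V = 6, E = 12, F = 8.
Truncation replaces each original edge-end by a new vertex, so V′ = 2E = 24.
Each original edge survives, and each old vertex of degree d contributes d new edges; summing degrees gives Σd = 2E, so E′ = E + 2E = 3E = 36.
Each original face survives and each original vertex becomes one new face: F′ = F + V = 14.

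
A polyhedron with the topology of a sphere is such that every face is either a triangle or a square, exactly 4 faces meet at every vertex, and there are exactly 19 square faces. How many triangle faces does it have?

8

Let x be the number of triangles; then F = 19 + x.
Edge–face incidences: 2E = 4·19 + 3·x = 76 + 3x.
Every vertex has degree 4, so 4V = 2E.
Euler: V − E + F = 2 ⇒ (2E)/4 − E + (19 + x) = 2.
Multiply by 8: 2·(2E) − 4·(2E) + 8·(19 + x) = 16, i.e. 152 + 8x − 2·(76 + 3x) = 16.
Collecting terms: 2x = 16, so x = 8.
Then 2E = 76 + 3·8 = 100, so E = 50, V = 2E/4 = 25, F = 19 + 8 = 27.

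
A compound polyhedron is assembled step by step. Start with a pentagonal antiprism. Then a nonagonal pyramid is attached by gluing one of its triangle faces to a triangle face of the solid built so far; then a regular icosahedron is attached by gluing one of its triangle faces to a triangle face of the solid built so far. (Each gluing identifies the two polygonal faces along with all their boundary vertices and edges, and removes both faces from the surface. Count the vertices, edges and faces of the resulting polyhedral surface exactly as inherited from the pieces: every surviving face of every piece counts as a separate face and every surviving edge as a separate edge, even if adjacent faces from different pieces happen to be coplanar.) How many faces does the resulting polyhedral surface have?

38

A pentagonal antiprism: V=10, E=20, F=12.
Attach a nonagonal pyramid (V=10, E=18, F=10) along a 3-gon: merge 3 vertices and 3 edges, delete both glued faces → V=17, E=35, F=20.
Attach a regular icosahedron (V=12, E=30, F=20) along a 3-gon: merge 3 vertices and 3 edges, delete both glued faces → V=26, E=62, F=38.
Check: V − E + F = 26 − 62 + 38 = 2.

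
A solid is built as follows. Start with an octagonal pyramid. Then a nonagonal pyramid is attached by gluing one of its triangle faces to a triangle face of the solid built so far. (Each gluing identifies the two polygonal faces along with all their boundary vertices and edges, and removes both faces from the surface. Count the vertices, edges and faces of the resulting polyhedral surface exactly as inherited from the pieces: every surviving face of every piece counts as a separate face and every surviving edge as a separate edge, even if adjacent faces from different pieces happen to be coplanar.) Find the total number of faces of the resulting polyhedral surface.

An octagonal pyramid: V=9, E=16, F=9.
Attach a nonagonal pyramid (V=10, E=18, F=10) along a 3-gon: merge 3 vertices and 3 edges, delete both glued faces → V=16, E=31, F=17.
Check: V − E + F = 16 − 31 + 17 = 2.

17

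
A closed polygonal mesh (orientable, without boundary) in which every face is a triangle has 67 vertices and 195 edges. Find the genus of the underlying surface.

Every face is a triangle and each edge borders two faces, so 3F = 2·195, giving F = 130.
χ = V − E + F = 67 − 195 + 130 = 2.
For a closed orientable surface χ = 2 − 2g, so g = (2 − (2))/2 = 0.

0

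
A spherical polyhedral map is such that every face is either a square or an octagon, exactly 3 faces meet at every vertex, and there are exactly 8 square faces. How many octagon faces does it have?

2

Let x be the number of octagons; then F = 8 + x.
Edge–face incidences: 2E = 4·8 + 8·x = 32 + 8x.
Every vertex has degree 3, so 3V = 2E.
Euler: V − E + F = 2 ⇒ (2E)/3 − E + (8 + x) = 2.
Multiply by 6: 2·(2E) − 3·(2E) + 6·(8 + x) = 12, i.e. 48 + 6x − (32 + 8x) = 12.
Collecting terms: −2x + 16 = 12, so −2x = −4, so x = 2.
Then 2E = 32 + 8·2 = 48, so E = 24, V = 2E/3 = 16, F = 8 + 2 = 10.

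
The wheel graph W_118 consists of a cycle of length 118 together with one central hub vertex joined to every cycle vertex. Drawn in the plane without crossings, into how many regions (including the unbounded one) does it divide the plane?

119

W_118 has V = 118 + 1 = 119 vertices and E = 2·118 = 236 edges.
By Euler's formula F = 2 − V + E = 2 − 119 + 236 = 119.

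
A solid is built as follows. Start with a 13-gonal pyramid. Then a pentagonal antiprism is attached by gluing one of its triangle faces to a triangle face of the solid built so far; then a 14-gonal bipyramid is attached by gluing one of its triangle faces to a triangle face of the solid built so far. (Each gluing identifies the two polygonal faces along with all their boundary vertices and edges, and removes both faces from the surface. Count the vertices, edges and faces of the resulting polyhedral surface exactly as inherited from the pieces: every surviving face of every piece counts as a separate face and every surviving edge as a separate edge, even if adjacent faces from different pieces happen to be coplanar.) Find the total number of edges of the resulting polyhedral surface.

A 13-gonal pyramid: V=14, E=26, F=14.
Attach a pentagonal antiprism (V=10, E=20, F=12) along a 3-gon: merge 3 vertices and 3 edges, delete both glued faces → V=21, E=43, F=24.
Attach a 14-gonal bipyramid (V=16, E=42, F=28) along a 3-gon: merge 3 vertices and 3 edges, delete both glued faces → V=34, E=82, F=50.
Check: V − E + F = 34 − 82 + 50 = 2.

82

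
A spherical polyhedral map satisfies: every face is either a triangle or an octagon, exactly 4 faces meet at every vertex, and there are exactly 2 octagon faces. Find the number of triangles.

16

Let x be the number of triangles; then F = 2 + x.
Edge–face incidences: 2E = 8·2 + 3·x = 16 + 3x.
Every vertex has degree 4, so 4V = 2E.
Euler: V − E + F = 2 ⇒ (2E)/4 − E + (2 + x) = 2.
Multiply by 8: 2·(2E) − 4·(2E) + 8·(2 + x) = 16, i.e. 16 + 8x − 2·(16 + 3x) = 16.
Collecting terms: 2x − 16 = 16, so 2x = 32, so x = 16.
Then 2E = 16 + 3·16 = 64, so E = 32, V = 2E/4 = 16, F = 2 + 16 = 18.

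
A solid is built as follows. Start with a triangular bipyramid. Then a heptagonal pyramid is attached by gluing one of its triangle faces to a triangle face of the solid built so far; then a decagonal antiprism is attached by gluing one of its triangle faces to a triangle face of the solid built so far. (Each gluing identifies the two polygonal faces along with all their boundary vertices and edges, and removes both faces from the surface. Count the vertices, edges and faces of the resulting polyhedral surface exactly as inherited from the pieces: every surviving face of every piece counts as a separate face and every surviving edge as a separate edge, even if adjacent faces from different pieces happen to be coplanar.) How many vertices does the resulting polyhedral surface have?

A triangular bipyramid: V=5, E=9, F=6.
Attach a heptagonal pyramid (V=8, E=14, F=8) along a 3-gon: merge 3 vertices and 3 edges, delete both glued faces → V=10, E=20, F=12.
Attach a decagonal antiprism (V=20, E=40, F=22) along a 3-gon: merge 3 vertices and 3 edges, delete both glued faces → V=27, E=57, F=32.
Check: V − E + F = 27 − 57 + 32 = 2.

27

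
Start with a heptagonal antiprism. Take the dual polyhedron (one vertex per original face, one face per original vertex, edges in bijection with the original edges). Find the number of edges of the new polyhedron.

28

The base solid has V = 14, E = 28, F = 16.
The dual swaps V and F and preserves E: V′ = F = 16, E′ = E = 28, F′ = V = 14.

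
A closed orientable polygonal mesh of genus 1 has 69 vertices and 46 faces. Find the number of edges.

115

For a closed orientable surface of genus 1, χ = 2 − 2·1 = 0.
E = V + F − (0) = 69 + 46 − (0) = 115.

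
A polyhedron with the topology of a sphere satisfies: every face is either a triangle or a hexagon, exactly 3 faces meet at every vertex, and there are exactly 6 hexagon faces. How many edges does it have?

24

Let x be the number of triangles; then F = 6 + x.
Edge–face incidences: 2E = 6·6 + 3·x = 36 + 3x.
Every vertex has degree 3, so 3V = 2E.
Euler: V − E + F = 2 ⇒ (2E)/3 − E + (6 + x) = 2.
Multiply by 6: 2·(2E) − 3·(2E) + 6·(6 + x) = 12, i.e. 36 + 6x − (36 + 3x) = 12.
Collecting terms: 3x = 12, so x = 4.
Then 2E = 36 + 3·4 = 48, so E = 24, V = 2E/3 = 16, F = 6 + 4 = 10.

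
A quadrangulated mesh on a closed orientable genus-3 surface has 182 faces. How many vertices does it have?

178

χ = 2 − 2·3 = -4, and every face is a square so 4F = 2E.
E = 4·182/2 = 364. Then V = -4 + E − F = -4 + 364 − 182 = 178.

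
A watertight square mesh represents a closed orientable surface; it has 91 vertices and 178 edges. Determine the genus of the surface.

Every face is a square and each edge borders two faces, so 4F = 2·178, giving F = 89.
χ = V − E + F = 91 − 178 + 89 = 2.
For a closed orientable surface χ = 2 − 2g, so g = (2 − (2))/2 = 0.

0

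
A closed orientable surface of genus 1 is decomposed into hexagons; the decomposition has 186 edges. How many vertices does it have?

χ = 2 − 2·1 = 0, and every face is a hexagon so 6F = 2E.
F = 2E/6 = 62. Then V = 0 + E − F = 0 + 186 − 62 = 124.

124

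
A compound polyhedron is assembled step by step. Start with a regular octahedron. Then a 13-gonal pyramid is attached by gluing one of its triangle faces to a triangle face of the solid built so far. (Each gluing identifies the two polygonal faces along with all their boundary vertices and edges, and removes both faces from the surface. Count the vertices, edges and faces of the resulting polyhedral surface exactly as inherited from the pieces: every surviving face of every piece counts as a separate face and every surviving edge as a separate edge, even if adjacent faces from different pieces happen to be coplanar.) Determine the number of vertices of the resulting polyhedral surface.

17

A regular octahedron: V=6, E=12, F=8.
Attach a 13-gonal pyramid (V=14, E=26, F=14) along a 3-gon: merge 3 vertices and 3 edges, delete both glued faces → V=17, E=35, F=20.
Check: V − E + F = 17 − 35 + 20 = 2.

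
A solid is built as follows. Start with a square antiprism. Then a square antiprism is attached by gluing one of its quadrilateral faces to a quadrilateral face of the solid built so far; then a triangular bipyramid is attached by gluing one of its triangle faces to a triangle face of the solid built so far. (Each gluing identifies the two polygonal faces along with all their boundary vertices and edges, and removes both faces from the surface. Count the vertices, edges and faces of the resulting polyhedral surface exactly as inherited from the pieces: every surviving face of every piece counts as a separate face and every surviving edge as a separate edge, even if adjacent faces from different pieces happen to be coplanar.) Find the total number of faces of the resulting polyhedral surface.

A square antiprism: V=8, E=16, F=10.
Attach a square antiprism (V=8, E=16, F=10) along a 4-gon: merge 4 vertices and 4 edges, delete both glued faces → V=12, E=28, F=18.
Attach a triangular bipyramid (V=5, E=9, F=6) along a 3-gon: merge 3 vertices and 3 edges, delete both glued faces → V=14, E=34, F=22.
Check: V − E + F = 14 − 34 + 22 = 2.

22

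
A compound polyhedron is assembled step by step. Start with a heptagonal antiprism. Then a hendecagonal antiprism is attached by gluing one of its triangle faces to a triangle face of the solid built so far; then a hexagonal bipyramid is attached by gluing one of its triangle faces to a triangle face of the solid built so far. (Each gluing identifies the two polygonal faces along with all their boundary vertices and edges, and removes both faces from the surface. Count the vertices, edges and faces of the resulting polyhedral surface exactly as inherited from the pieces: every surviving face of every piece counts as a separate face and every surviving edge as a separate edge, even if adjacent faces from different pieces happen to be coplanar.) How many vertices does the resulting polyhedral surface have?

38

A heptagonal antiprism: V=14, E=28, F=16.
Attach a hendecagonal antiprism (V=22, E=44, F=24) along a 3-gon: merge 3 vertices and 3 edges, delete both glued faces → V=33, E=69, F=38.
Attach a hexagonal bipyramid (V=8, E=18, F=12) along a 3-gon: merge 3 vertices and 3 edges, delete both glued faces → V=38, E=84, F=48.
Check: V − E + F = 38 − 84 + 48 = 2.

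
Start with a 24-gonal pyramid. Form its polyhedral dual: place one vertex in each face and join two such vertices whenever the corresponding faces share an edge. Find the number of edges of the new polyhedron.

The base solid has V = 25, E = 48, F = 25.
The dual swaps V and F and preserves E: V′ = F = 25, E′ = E = 48, F′ = V = 25.

48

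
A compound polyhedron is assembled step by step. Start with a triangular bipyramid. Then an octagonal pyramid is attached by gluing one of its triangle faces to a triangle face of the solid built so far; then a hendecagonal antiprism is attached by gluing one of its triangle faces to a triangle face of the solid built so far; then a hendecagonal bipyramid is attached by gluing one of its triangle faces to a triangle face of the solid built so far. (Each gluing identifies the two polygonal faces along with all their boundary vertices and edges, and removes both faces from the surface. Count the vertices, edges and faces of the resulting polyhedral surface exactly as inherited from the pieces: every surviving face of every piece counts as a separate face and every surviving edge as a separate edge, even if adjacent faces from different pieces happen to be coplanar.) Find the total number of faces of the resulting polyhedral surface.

A triangular bipyramid: V=5, E=9, F=6.
Attach an octagonal pyramid (V=9, E=16, F=9) along a 3-gon: merge 3 vertices and 3 edges, delete both glued faces → V=11, E=22, F=13.
Attach a hendecagonal antiprism (V=22, E=44, F=24) along a 3-gon: merge 3 vertices and 3 edges, delete both glued faces → V=30, E=63, F=35.
Attach a hendecagonal bipyramid (V=13, E=33, F=22) along a 3-gon: merge 3 vertices and 3 edges, delete both glued faces → V=40, E=93, F=55.
Check: V − E + F = 40 − 93 + 55 = 2.

55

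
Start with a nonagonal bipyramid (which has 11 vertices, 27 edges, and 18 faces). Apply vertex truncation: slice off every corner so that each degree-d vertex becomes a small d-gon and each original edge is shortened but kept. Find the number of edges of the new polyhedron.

81

Truncation replaces each original edge-end by a new vertex, so V′ = 2E = 54.
Each original edge survives, and each old vertex of degree d contributes d new edges; summing degrees gives Σd = 2E, so E′ = E + 2E = 3E = 81.
Each original face survives and each original vertex becomes one new face: F′ = F + V = 29.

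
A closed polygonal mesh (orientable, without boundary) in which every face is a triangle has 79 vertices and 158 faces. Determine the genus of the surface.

Every face is a triangle, so 2E = 3·158 = 474, giving E = 237.
χ = V − E + F = 79 − 237 + 158 = 0.
For a closed orientable surface χ = 2 − 2g, so g = (2 − (0))/2 = 1.

1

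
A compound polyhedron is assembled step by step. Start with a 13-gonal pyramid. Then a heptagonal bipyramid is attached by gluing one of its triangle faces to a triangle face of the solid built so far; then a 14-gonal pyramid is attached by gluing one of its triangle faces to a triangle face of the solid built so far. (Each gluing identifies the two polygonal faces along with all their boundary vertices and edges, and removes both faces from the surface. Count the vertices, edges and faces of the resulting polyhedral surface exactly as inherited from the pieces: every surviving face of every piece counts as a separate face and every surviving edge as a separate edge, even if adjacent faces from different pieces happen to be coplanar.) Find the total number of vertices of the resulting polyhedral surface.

A 13-gonal pyramid: V=14, E=26, F=14.
Attach a heptagonal bipyramid (V=9, E=21, F=14) along a 3-gon: merge 3 vertices and 3 edges, delete both glued faces → V=20, E=44, F=26.
Attach a 14-gonal pyramid (V=15, E=28, F=15) along a 3-gon: merge 3 vertices and 3 edges, delete both glued faces → V=32, E=69, F=39.
Check: V − E + F = 32 − 69 + 39 = 2.

32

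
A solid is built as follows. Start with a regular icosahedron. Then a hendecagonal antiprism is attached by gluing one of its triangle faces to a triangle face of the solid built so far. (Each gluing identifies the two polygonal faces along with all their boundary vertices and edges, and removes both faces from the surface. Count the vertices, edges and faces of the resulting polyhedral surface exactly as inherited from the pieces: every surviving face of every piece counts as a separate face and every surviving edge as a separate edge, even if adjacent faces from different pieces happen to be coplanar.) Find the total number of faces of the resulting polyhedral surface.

42

A regular icosahedron: V=12, E=30, F=20.
Attach a hendecagonal antiprism (V=22, E=44, F=24) along a 3-gon: merge 3 vertices and 3 edges, delete both glued faces → V=31, E=71, F=42.
Check: V − E + F = 31 − 71 + 42 = 2.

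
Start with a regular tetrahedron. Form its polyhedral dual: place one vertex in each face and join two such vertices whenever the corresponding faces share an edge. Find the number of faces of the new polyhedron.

The base solid has V = 4, E = 6, F = 4.
The dual swaps V and F and preserves E: V′ = F = 4, E′ = E = 6, F′ = V = 4.

4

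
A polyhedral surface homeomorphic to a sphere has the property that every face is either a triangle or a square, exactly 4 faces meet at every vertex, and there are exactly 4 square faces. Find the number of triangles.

Let x be the number of triangles; then F = 4 + x.
Edge–face incidences: 2E = 4·4 + 3·x = 16 + 3x.
Every vertex has degree 4, so 4V = 2E.
Euler: V − E + F = 2 ⇒ (2E)/4 − E + (4 + x) = 2.
Multiply by 8: 2·(2E) − 4·(2E) + 8·(4 + x) = 16, i.e. 32 + 8x − 2·(16 + 3x) = 16.
Collecting terms: 2x = 16, so x = 8.
Then 2E = 16 + 3·8 = 40, so E = 20, V = 2E/4 = 10, F = 4 + 8 = 12.

8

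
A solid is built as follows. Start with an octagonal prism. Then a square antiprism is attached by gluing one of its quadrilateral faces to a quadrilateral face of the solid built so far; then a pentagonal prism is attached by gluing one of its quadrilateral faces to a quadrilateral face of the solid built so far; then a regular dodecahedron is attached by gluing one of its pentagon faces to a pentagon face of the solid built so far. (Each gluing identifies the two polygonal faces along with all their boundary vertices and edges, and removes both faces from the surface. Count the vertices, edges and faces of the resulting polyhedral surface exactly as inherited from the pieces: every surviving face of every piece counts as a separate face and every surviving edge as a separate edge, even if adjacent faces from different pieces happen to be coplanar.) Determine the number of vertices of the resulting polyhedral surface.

An octagonal prism: V=16, E=24, F=10.
Attach a square antiprism (V=8, E=16, F=10) along a 4-gon: merge 4 vertices and 4 edges, delete both glued faces → V=20, E=36, F=18.
Attach a pentagonal prism (V=10, E=15, F=7) along a 4-gon: merge 4 vertices and 4 edges, delete both glued faces → V=26, E=47, F=23.
Attach a regular dodecahedron (V=20, E=30, F=12) along a 5-gon: merge 5 vertices and 5 edges, delete both glued faces → V=41, E=72, F=33.
Check: V − E + F = 41 − 72 + 33 = 2.

41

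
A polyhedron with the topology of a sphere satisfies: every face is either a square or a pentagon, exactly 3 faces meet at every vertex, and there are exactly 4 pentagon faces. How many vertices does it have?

12

Let x be the number of squares; then F = 4 + x.
Edge–face incidences: 2E = 5·4 + 4·x = 20 + 4x.
Every vertex has degree 3, so 3V = 2E.
Euler: V − E + F = 2 ⇒ (2E)/3 − E + (4 + x) = 2.
Multiply by 6: 2·(2E) − 3·(2E) + 6·(4 + x) = 12, i.e. 24 + 6x − (20 + 4x) = 12.
Collecting terms: 2x + 4 = 12, so 2x = 8, so x = 4.
Then 2E = 20 + 4·4 = 36, so E = 18, V = 2E/3 = 12, F = 4 + 4 = 8.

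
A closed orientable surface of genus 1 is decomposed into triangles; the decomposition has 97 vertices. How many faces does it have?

194

χ = 2 − 2·1 = 0, and every face is a triangle so 3F = 2E.
V − E + F = 0 with E = 3F/2 gives 97 − (3/2 − 1)·F = 0, so F = 194 and E = 291.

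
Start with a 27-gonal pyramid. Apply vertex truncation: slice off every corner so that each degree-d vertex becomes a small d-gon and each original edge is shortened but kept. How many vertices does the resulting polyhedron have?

The base solid has V = 28, E = 54, F = 28.
Truncation replaces each original edge-end by a new vertex, so V′ = 2E = 108.
Each original edge survives, and each old vertex of degree d contributes d new edges; summing degrees gives Σd = 2E, so E′ = E + 2E = 3E = 162.
Each original face survives and each original vertex becomes one new face: F′ = F + V = 56.

108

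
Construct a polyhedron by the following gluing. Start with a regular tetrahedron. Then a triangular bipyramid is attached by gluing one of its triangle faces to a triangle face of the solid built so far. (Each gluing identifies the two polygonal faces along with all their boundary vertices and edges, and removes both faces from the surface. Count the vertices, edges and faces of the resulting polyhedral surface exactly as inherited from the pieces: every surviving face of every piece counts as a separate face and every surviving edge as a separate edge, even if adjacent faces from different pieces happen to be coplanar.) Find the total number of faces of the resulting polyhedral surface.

8

A regular tetrahedron: V=4, E=6, F=4.
Attach a triangular bipyramid (V=5, E=9, F=6) along a 3-gon: merge 3 vertices and 3 edges, delete both glued faces → V=6, E=12, F=8.
Check: V − E + F = 6 − 12 + 8 = 2.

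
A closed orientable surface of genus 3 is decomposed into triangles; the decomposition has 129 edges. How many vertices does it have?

χ = 2 − 2·3 = -4, and every face is a triangle so 3F = 2E.
F = 2E/3 = 86. Then V = -4 + E − F = -4 + 129 − 86 = 39.

39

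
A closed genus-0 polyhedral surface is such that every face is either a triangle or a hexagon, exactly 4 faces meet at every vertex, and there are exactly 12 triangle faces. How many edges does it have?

24

Let x be the number of hexagons; then F = 12 + x.
Edge–face incidences: 2E = 3·12 + 6·x = 36 + 6x.
Every vertex has degree 4, so 4V = 2E.
Euler: V − E + F = 2 ⇒ (2E)/4 − E + (12 + x) = 2.
Multiply by 8: 2·(2E) − 4·(2E) + 8·(12 + x) = 16, i.e. 96 + 8x − 2·(36 + 6x) = 16.
Collecting terms: −4x + 24 = 16, so −4x = −8, so x = 2.
Then 2E = 36 + 6·2 = 48, so E = 24, V = 2E/4 = 12, F = 12 + 2 = 14.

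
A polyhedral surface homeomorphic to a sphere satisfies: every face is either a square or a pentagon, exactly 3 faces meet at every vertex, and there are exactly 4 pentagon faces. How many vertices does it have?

Let x be the number of squares; then F = 4 + x.
Edge–face incidences: 2E = 5·4 + 4·x = 20 + 4x.
Every vertex has degree 3, so 3V = 2E.
Euler: V − E + F = 2 ⇒ (2E)/3 − E + (4 + x) = 2.
Multiply by 6: 2·(2E) − 3·(2E) + 6·(4 + x) = 12, i.e. 24 + 6x − (20 + 4x) = 12.
Collecting terms: 2x + 4 = 12, so 2x = 8, so x = 4.
Then 2E = 20 + 4·4 = 36, so E = 18, V = 2E/3 = 12, F = 4 + 4 = 8.

12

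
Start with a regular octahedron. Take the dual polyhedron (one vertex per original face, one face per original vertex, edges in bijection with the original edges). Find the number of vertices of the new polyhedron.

The base solid has V = 6, E = 12, F = 8.
The dual swaps V and F and preserves E: V′ = F = 8, E′ = E = 12, F′ = V = 6.

8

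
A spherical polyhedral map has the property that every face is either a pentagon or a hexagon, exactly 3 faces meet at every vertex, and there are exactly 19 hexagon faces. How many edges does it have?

87

Let x be the number of pentagons; then F = 19 + x.
Edge–face incidences: 2E = 6·19 + 5·x = 114 + 5x.
Every vertex has degree 3, so 3V = 2E.
Euler: V − E + F = 2 ⇒ (2E)/3 − E + (19 + x) = 2.
Multiply by 6: 2·(2E) − 3·(2E) + 6·(19 + x) = 12, i.e. 114 + 6x − (114 + 5x) = 12.
Collecting terms: x = 12.
Then 2E = 114 + 5·12 = 174, so E = 87, V = 2E/3 = 58, F = 19 + 12 = 31.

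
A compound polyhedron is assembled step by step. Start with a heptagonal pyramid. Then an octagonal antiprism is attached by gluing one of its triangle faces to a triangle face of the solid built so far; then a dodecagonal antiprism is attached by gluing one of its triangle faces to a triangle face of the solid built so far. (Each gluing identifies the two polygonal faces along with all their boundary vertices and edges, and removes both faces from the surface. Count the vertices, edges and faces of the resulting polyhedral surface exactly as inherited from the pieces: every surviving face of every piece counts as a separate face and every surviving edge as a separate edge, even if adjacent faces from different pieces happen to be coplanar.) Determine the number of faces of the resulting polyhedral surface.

A heptagonal pyramid: V=8, E=14, F=8.
Attach an octagonal antiprism (V=16, E=32, F=18) along a 3-gon: merge 3 vertices and 3 edges, delete both glued faces → V=21, E=43, F=24.
Attach a dodecagonal antiprism (V=24, E=48, F=26) along a 3-gon: merge 3 vertices and 3 edges, delete both glued faces → V=42, E=88, F=48.
Check: V − E + F = 42 − 88 + 48 = 2.

48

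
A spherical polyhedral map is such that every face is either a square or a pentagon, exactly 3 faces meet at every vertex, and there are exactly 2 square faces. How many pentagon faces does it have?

8

Let x be the number of pentagons; then F = 2 + x.
Edge–face incidences: 2E = 4·2 + 5·x = 8 + 5x.
Every vertex has degree 3, so 3V = 2E.
Euler: V − E + F = 2 ⇒ (2E)/3 − E + (2 + x) = 2.
Multiply by 6: 2·(2E) − 3·(2E) + 6·(2 + x) = 12, i.e. 12 + 6x − (8 + 5x) = 12.
Collecting terms: x + 4 = 12, so x = 8.
Then 2E = 8 + 5·8 = 48, so E = 24, V = 2E/3 = 16, F = 2 + 8 = 10.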